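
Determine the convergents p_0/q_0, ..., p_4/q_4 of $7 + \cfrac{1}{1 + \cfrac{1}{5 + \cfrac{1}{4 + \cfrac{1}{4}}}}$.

7/1, 8/1, 47/6, 196/25, 831/106

Using the convergent recurrence p_i = a_i*p_{i-1} + p_{i-2}, q_i = a_i*q_{i-1} + q_{i-2} with p_{-2}=0, p_{-1}=1, q_{-2}=1, q_{-1}=0:
  i=0: a_0=7, p_0 = 7*1 + 0 = 7, q_0 = 7*0 + 1 = 1.
  i=1: a_1=1, p_1 = 1*7 + 1 = 8, q_1 = 1*1 + 0 = 1.
  i=2: a_2=5, p_2 = 5*8 + 7 = 47, q_2 = 5*1 + 1 = 6.
  i=3: a_3=4, p_3 = 4*47 + 8 = 196, q_3 = 4*6 + 1 = 25.
  i=4: a_4=4, p_4 = 4*196 + 47 = 831, q_4 = 4*25 + 6 = 106.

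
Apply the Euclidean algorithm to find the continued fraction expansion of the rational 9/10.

[0; 1, 9]

Run the Euclidean algorithm on 9 and 10; the successive quotients are the partial quotients a_0, a_1, ... (each step inverts the fractional part left over by the previous one):
  9 = 0*10 + 9, so a_0 = 0.
  10 = 1*9 + 1, so a_1 = 1.
  9 = 9*1 + 0, so a_2 = 9.
The remainder reaches 0 after 3 divisions, so the expansion has 3 partial quotients, read off in order.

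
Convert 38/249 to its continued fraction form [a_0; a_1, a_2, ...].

Run the Euclidean algorithm on 38 and 249; the successive quotients are the partial quotients a_0, a_1, ... (each step inverts the fractional part left over by the previous one):
  38 = 0*249 + 38, so a_0 = 0.
  249 = 6*38 + 21, so a_1 = 6.
  38 = 1*21 + 17, so a_2 = 1.
  21 = 1*17 + 4, so a_3 = 1.
  17 = 4*4 + 1, so a_4 = 4.
  4 = 4*1 + 0, so a_5 = 4.
The remainder reaches 0 after 6 divisions, so the expansion has 6 partial quotients, read off in order.

[0; 6, 1, 1, 4, 4]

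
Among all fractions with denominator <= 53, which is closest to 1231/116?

520/49

Expand x = 1231/116 as a continued fraction with the Euclidean algorithm:
  1231 = 10*116 + 71, so a_0 = 10.
  116 = 1*71 + 45, so a_1 = 1.
  71 = 1*45 + 26, so a_2 = 1.
  45 = 1*26 + 19, so a_3 = 1.
  26 = 1*19 + 7, so a_4 = 1.
  19 = 2*7 + 5, so a_5 = 2.
  7 = 1*5 + 2, so a_6 = 1.
  5 = 2*2 + 1, so a_7 = 2.
  2 = 2*1 + 0, so a_8 = 2.
so x = [10; 1, 1, 1, 1, 2, 1, 2, 2].
Convergents (p_i = a_i*p_{i-1} + p_{i-2}, q_i = a_i*q_{i-1} + q_{i-2} with p_{-2}=0, p_{-1}=1, q_{-2}=1, q_{-1}=0), until the denominator exceeds 53:
  i=0: a_0=10, p_0 = 10*1 + 0 = 10, q_0 = 10*0 + 1 = 1.
  i=1: a_1=1, p_1 = 1*10 + 1 = 11, q_1 = 1*1 + 0 = 1.
  i=2: a_2=1, p_2 = 1*11 + 10 = 21, q_2 = 1*1 + 1 = 2.
  i=3: a_3=1, p_3 = 1*21 + 11 = 32, q_3 = 1*2 + 1 = 3.
  i=4: a_4=1, p_4 = 1*32 + 21 = 53, q_4 = 1*3 + 2 = 5.
  i=5: a_5=2, p_5 = 2*53 + 32 = 138, q_5 = 2*5 + 3 = 13.
  i=6: a_6=1, p_6 = 1*138 + 53 = 191, q_6 = 1*13 + 5 = 18.
  i=7: a_7=2, p_7 = 2*191 + 138 = 520, q_7 = 2*18 + 13 = 49.
  i=8: a_8=2, p_8 = 2*520 + 191 = 1231, q_8 = 2*49 + 18 = 116.
q_8 = 116 > 53, so the last convergent with denominator <= 53 is p_7/q_7 = 520/49.
The closest fraction with denominator <= 53 is either p_7/q_7 or the intermediate fraction (k*p_7 + p_6)/(k*q_7 + q_6) with the largest k >= 1 whose denominator stays <= 53; these approach x as k grows, and every other convergent or intermediate fraction in range is farther away.
Largest k: floor((53 - q_6)/q_7) = floor((53 - 18)/49) = 0.
Since k = 0, no intermediate fraction beyond p_7/q_7 has denominator <= 53, so the convergent 520/49 is the closest (its error is |1231*49 - 520*116|/(116*49) = 1/5684).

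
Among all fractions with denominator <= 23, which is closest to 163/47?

Expand x = 163/47 as a continued fraction with the Euclidean algorithm:
  163 = 3*47 + 22, so a_0 = 3.
  47 = 2*22 + 3, so a_1 = 2.
  22 = 7*3 + 1, so a_2 = 7.
  3 = 3*1 + 0, so a_3 = 3.
so x = [3; 2, 7, 3].
Convergents (p_i = a_i*p_{i-1} + p_{i-2}, q_i = a_i*q_{i-1} + q_{i-2} with p_{-2}=0, p_{-1}=1, q_{-2}=1, q_{-1}=0), until the denominator exceeds 23:
  i=0: a_0=3, p_0 = 3*1 + 0 = 3, q_0 = 3*0 + 1 = 1.
  i=1: a_1=2, p_1 = 2*3 + 1 = 7, q_1 = 2*1 + 0 = 2.
  i=2: a_2=7, p_2 = 7*7 + 3 = 52, q_2 = 7*2 + 1 = 15.
  i=3: a_3=3, p_3 = 3*52 + 7 = 163, q_3 = 3*15 + 2 = 47.
q_3 = 47 > 23, so the last convergent with denominator <= 23 is p_2/q_2 = 52/15.
The closest fraction with denominator <= 23 is either p_2/q_2 or the intermediate fraction (k*p_2 + p_1)/(k*q_2 + q_1) with the largest k >= 1 whose denominator stays <= 23; these approach x as k grows, and every other convergent or intermediate fraction in range is farther away.
Largest k: floor((23 - q_1)/q_2) = floor((23 - 2)/15) = 1.
That gives (1*52 + 7)/(1*15 + 2) = 59/17.
Compare the errors: |x - 52/15| = |163*15 - 52*47|/(47*15) = 1/705, and |x - 59/17| = |163*17 - 59*47|/(47*17) = 2/799.
Cross-multiplying, 1*799 = 799 < 1410 = 2*705, so 1/705 is smaller: the convergent 52/15 is closer to x than 59/17.

52/15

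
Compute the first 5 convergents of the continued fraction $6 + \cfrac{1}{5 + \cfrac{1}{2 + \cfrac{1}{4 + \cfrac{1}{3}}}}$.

6/1, 31/5, 68/11, 303/49, 977/158

Using the convergent recurrence p_i = a_i*p_{i-1} + p_{i-2}, q_i = a_i*q_{i-1} + q_{i-2} with p_{-2}=0, p_{-1}=1, q_{-2}=1, q_{-1}=0:
  i=0: a_0=6, p_0 = 6*1 + 0 = 6, q_0 = 6*0 + 1 = 1.
  i=1: a_1=5, p_1 = 5*6 + 1 = 31, q_1 = 5*1 + 0 = 5.
  i=2: a_2=2, p_2 = 2*31 + 6 = 68, q_2 = 2*5 + 1 = 11.
  i=3: a_3=4, p_3 = 4*68 + 31 = 303, q_3 = 4*11 + 5 = 49.
  i=4: a_4=3, p_4 = 3*303 + 68 = 977, q_4 = 3*49 + 11 = 158.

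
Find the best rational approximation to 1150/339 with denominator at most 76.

173/51

Expand x = 1150/339 as a continued fraction with the Euclidean algorithm:
  1150 = 3*339 + 133, so a_0 = 3.
  339 = 2*133 + 73, so a_1 = 2.
  133 = 1*73 + 60, so a_2 = 1.
  73 = 1*60 + 13, so a_3 = 1.
  60 = 4*13 + 8, so a_4 = 4.
  13 = 1*8 + 5, so a_5 = 1.
  8 = 1*5 + 3, so a_6 = 1.
  5 = 1*3 + 2, so a_7 = 1.
  3 = 1*2 + 1, so a_8 = 1.
  2 = 2*1 + 0, so a_9 = 2.
so x = [3; 2, 1, 1, 4, 1, 1, 1, 1, 2].
Convergents (p_i = a_i*p_{i-1} + p_{i-2}, q_i = a_i*q_{i-1} + q_{i-2} with p_{-2}=0, p_{-1}=1, q_{-2}=1, q_{-1}=0), until the denominator exceeds 76:
  i=0: a_0=3, p_0 = 3*1 + 0 = 3, q_0 = 3*0 + 1 = 1.
  i=1: a_1=2, p_1 = 2*3 + 1 = 7, q_1 = 2*1 + 0 = 2.
  i=2: a_2=1, p_2 = 1*7 + 3 = 10, q_2 = 1*2 + 1 = 3.
  i=3: a_3=1, p_3 = 1*10 + 7 = 17, q_3 = 1*3 + 2 = 5.
  i=4: a_4=4, p_4 = 4*17 + 10 = 78, q_4 = 4*5 + 3 = 23.
  i=5: a_5=1, p_5 = 1*78 + 17 = 95, q_5 = 1*23 + 5 = 28.
  i=6: a_6=1, p_6 = 1*95 + 78 = 173, q_6 = 1*28 + 23 = 51.
  i=7: a_7=1, p_7 = 1*173 + 95 = 268, q_7 = 1*51 + 28 = 79.
q_7 = 79 > 76, so the last convergent with denominator <= 76 is p_6/q_6 = 173/51.
The closest fraction with denominator <= 76 is either p_6/q_6 or the intermediate fraction (k*p_6 + p_5)/(k*q_6 + q_5) with the largest k >= 1 whose denominator stays <= 76; these approach x as k grows, and every other convergent or intermediate fraction in range is farther away.
Largest k: floor((76 - q_5)/q_6) = floor((76 - 28)/51) = 0.
Since k = 0, no intermediate fraction beyond p_6/q_6 has denominator <= 76, so the convergent 173/51 is the closest (its error is |1150*51 - 173*339|/(339*51) = 3/17289).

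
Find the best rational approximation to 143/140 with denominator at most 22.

1/1

Expand x = 143/140 as a continued fraction with the Euclidean algorithm:
  143 = 1*140 + 3, so a_0 = 1.
  140 = 46*3 + 2, so a_1 = 46.
  3 = 1*2 + 1, so a_2 = 1.
  2 = 2*1 + 0, so a_3 = 2.
so x = [1; 46, 1, 2].
Convergents (p_i = a_i*p_{i-1} + p_{i-2}, q_i = a_i*q_{i-1} + q_{i-2} with p_{-2}=0, p_{-1}=1, q_{-2}=1, q_{-1}=0), until the denominator exceeds 22:
  i=0: a_0=1, p_0 = 1*1 + 0 = 1, q_0 = 1*0 + 1 = 1.
  i=1: a_1=46, p_1 = 46*1 + 1 = 47, q_1 = 46*1 + 0 = 46.
q_1 = 46 > 22, so the last convergent with denominator <= 22 is p_0/q_0 = 1/1.
The closest fraction with denominator <= 22 is either p_0/q_0 or the intermediate fraction (k*p_0 + p_{-1})/(k*q_0 + q_{-1}) with the largest k >= 1 whose denominator stays <= 22; these approach x as k grows, and every other convergent or intermediate fraction in range is farther away.
Largest k: floor((22 - q_{-1})/q_0) = floor((22 - 0)/1) = 22 (using the seeds p_{-1} = 1, q_{-1} = 0).
That gives (22*1 + 1)/(22*1 + 0) = 23/22.
Compare the errors: |x - 1/1| = |143*1 - 1*140|/(140*1) = 3/140, and |x - 23/22| = |143*22 - 23*140|/(140*22) = 74/3080.
Cross-multiplying, 3*3080 = 9240 < 10360 = 74*140, so 3/140 is smaller: the convergent 1/1 is closer to x than 23/22.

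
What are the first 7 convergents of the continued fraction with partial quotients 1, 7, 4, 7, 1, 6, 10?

1/1, 8/7, 33/29, 239/210, 272/239, 1871/1644, 18982/16679

Using the convergent recurrence p_i = a_i*p_{i-1} + p_{i-2}, q_i = a_i*q_{i-1} + q_{i-2} with p_{-2}=0, p_{-1}=1, q_{-2}=1, q_{-1}=0:
  i=0: a_0=1, p_0 = 1*1 + 0 = 1, q_0 = 1*0 + 1 = 1.
  i=1: a_1=7, p_1 = 7*1 + 1 = 8, q_1 = 7*1 + 0 = 7.
  i=2: a_2=4, p_2 = 4*8 + 1 = 33, q_2 = 4*7 + 1 = 29.
  i=3: a_3=7, p_3 = 7*33 + 8 = 239, q_3 = 7*29 + 7 = 210.
  i=4: a_4=1, p_4 = 1*239 + 33 = 272, q_4 = 1*210 + 29 = 239.
  i=5: a_5=6, p_5 = 6*272 + 239 = 1871, q_5 = 6*239 + 210 = 1644.
  i=6: a_6=10, p_6 = 10*1871 + 272 = 18982, q_6 = 10*1644 + 239 = 16679.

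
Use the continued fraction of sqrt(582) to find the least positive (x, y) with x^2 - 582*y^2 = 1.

(x, y) = (193, 8)

First expand sqrt(582) as a continued fraction. With x_i = (sqrt(582) + m_i)/d_i and (m_0, d_0) = (0, 1): a_0 = floor(sqrt(582)) = 24, since 24^2 = 576 <= 582 < 625 = 25^2.
Iterate m_{i+1} = d_i*a_i - m_i, d_{i+1} = (582 - m_{i+1}^2)/d_i, a_{i+1} = floor((a_0 + m_{i+1})/d_{i+1}):
  m_1 = 1*24 - 0 = 24, d_1 = (582 - 24^2)/1 = 6/1 = 6, a_1 = floor((24 + 24)/6) = 8.
  m_2 = 6*8 - 24 = 24, d_2 = (582 - 24^2)/6 = 6/6 = 1, a_2 = floor((24 + 24)/1) = 48.
  m_3 = 1*48 - 24 = 24, d_3 = (582 - 24^2)/1 = 6/1 = 6: (m_3, d_3) = (m_1, d_1) = (24, 6), so from here the quotients repeat a_1, a_2; the period length is 2.
So sqrt(582) = [24; (8, 48)] with period length k = 2.
k is even, so the fundamental solution of x^2 - 582y^2 = 1 is (p_{k-1}, q_{k-1}) = (p_1, q_1); compute convergents through index 1.
Convergents (p_i = a_i*p_{i-1} + p_{i-2}, q_i = a_i*q_{i-1} + q_{i-2} with p_{-2}=0, p_{-1}=1, q_{-2}=1, q_{-1}=0):
  i=0: a_0=24, p_0 = 24*1 + 0 = 24, q_0 = 24*0 + 1 = 1.
  i=1: a_1=8, p_1 = 8*24 + 1 = 193, q_1 = 8*1 + 0 = 8.
Check: 193^2 - 582*8^2 = 37249 - 37248 = 1, so (x, y) = (193, 8) solves the equation, and by the theorem it is the least positive solution.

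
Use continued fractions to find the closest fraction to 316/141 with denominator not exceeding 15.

Expand x = 316/141 as a continued fraction with the Euclidean algorithm:
  316 = 2*141 + 34, so a_0 = 2.
  141 = 4*34 + 5, so a_1 = 4.
  34 = 6*5 + 4, so a_2 = 6.
  5 = 1*4 + 1, so a_3 = 1.
  4 = 4*1 + 0, so a_4 = 4.
so x = [2; 4, 6, 1, 4].
Convergents (p_i = a_i*p_{i-1} + p_{i-2}, q_i = a_i*q_{i-1} + q_{i-2} with p_{-2}=0, p_{-1}=1, q_{-2}=1, q_{-1}=0), until the denominator exceeds 15:
  i=0: a_0=2, p_0 = 2*1 + 0 = 2, q_0 = 2*0 + 1 = 1.
  i=1: a_1=4, p_1 = 4*2 + 1 = 9, q_1 = 4*1 + 0 = 4.
  i=2: a_2=6, p_2 = 6*9 + 2 = 56, q_2 = 6*4 + 1 = 25.
q_2 = 25 > 15, so the last convergent with denominator <= 15 is p_1/q_1 = 9/4.
The closest fraction with denominator <= 15 is either p_1/q_1 or the intermediate fraction (k*p_1 + p_0)/(k*q_1 + q_0) with the largest k >= 1 whose denominator stays <= 15; these approach x as k grows, and every other convergent or intermediate fraction in range is farther away.
Largest k: floor((15 - q_0)/q_1) = floor((15 - 1)/4) = 3.
That gives (3*9 + 2)/(3*4 + 1) = 29/13.
Compare the errors: |x - 9/4| = |316*4 - 9*141|/(141*4) = 5/564, and |x - 29/13| = |316*13 - 29*141|/(141*13) = 19/1833.
Cross-multiplying, 5*1833 = 9165 < 10716 = 19*564, so 5/564 is smaller: the convergent 9/4 is closer to x than 29/13.

9/4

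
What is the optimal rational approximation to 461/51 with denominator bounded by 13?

Expand x = 461/51 as a continued fraction with the Euclidean algorithm:
  461 = 9*51 + 2, so a_0 = 9.
  51 = 25*2 + 1, so a_1 = 25.
  2 = 2*1 + 0, so a_2 = 2.
so x = [9; 25, 2].
Convergents (p_i = a_i*p_{i-1} + p_{i-2}, q_i = a_i*q_{i-1} + q_{i-2} with p_{-2}=0, p_{-1}=1, q_{-2}=1, q_{-1}=0), until the denominator exceeds 13:
  i=0: a_0=9, p_0 = 9*1 + 0 = 9, q_0 = 9*0 + 1 = 1.
  i=1: a_1=25, p_1 = 25*9 + 1 = 226, q_1 = 25*1 + 0 = 25.
q_1 = 25 > 13, so the last convergent with denominator <= 13 is p_0/q_0 = 9/1.
The closest fraction with denominator <= 13 is either p_0/q_0 or the intermediate fraction (k*p_0 + p_{-1})/(k*q_0 + q_{-1}) with the largest k >= 1 whose denominator stays <= 13; these approach x as k grows, and every other convergent or intermediate fraction in range is farther away.
Largest k: floor((13 - q_{-1})/q_0) = floor((13 - 0)/1) = 13 (using the seeds p_{-1} = 1, q_{-1} = 0).
That gives (13*9 + 1)/(13*1 + 0) = 118/13.
Compare the errors: |x - 9/1| = |461*1 - 9*51|/(51*1) = 2/51, and |x - 118/13| = |461*13 - 118*51|/(51*13) = 25/663.
Cross-multiplying, 25*51 = 1275 < 1326 = 2*663, so 25/663 is smaller: the intermediate fraction 118/13 is closer to x than 9/1.

118/13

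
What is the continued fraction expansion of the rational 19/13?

Run the Euclidean algorithm on 19 and 13; the successive quotients are the partial quotients a_0, a_1, ... (each step inverts the fractional part left over by the previous one):
  19 = 1*13 + 6, so a_0 = 1.
  13 = 2*6 + 1, so a_1 = 2.
  6 = 6*1 + 0, so a_2 = 6.
The remainder reaches 0 after 3 divisions, so the expansion has 3 partial quotients, read off in order.

[1; 2, 6]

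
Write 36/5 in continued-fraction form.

Run the Euclidean algorithm on 36 and 5; the successive quotients are the partial quotients a_0, a_1, ... (each step inverts the fractional part left over by the previous one):
  36 = 7*5 + 1, so a_0 = 7.
  5 = 5*1 + 0, so a_1 = 5.
The remainder reaches 0 after 2 divisions, so the expansion has 2 partial quotients, read off in order.

[7; 5]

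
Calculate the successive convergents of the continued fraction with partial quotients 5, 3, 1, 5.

Using the convergent recurrence p_i = a_i*p_{i-1} + p_{i-2}, q_i = a_i*q_{i-1} + q_{i-2} with p_{-2}=0, p_{-1}=1, q_{-2}=1, q_{-1}=0:
  i=0: a_0=5, p_0 = 5*1 + 0 = 5, q_0 = 5*0 + 1 = 1.
  i=1: a_1=3, p_1 = 3*5 + 1 = 16, q_1 = 3*1 + 0 = 3.
  i=2: a_2=1, p_2 = 1*16 + 5 = 21, q_2 = 1*3 + 1 = 4.
  i=3: a_3=5, p_3 = 5*21 + 16 = 121, q_3 = 5*4 + 3 = 23.

5/1, 16/3, 21/4, 121/23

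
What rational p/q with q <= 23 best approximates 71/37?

Expand x = 71/37 as a continued fraction with the Euclidean algorithm:
  71 = 1*37 + 34, so a_0 = 1.
  37 = 1*34 + 3, so a_1 = 1.
  34 = 11*3 + 1, so a_2 = 11.
  3 = 3*1 + 0, so a_3 = 3.
so x = [1; 1, 11, 3].
Convergents (p_i = a_i*p_{i-1} + p_{i-2}, q_i = a_i*q_{i-1} + q_{i-2} with p_{-2}=0, p_{-1}=1, q_{-2}=1, q_{-1}=0), until the denominator exceeds 23:
  i=0: a_0=1, p_0 = 1*1 + 0 = 1, q_0 = 1*0 + 1 = 1.
  i=1: a_1=1, p_1 = 1*1 + 1 = 2, q_1 = 1*1 + 0 = 1.
  i=2: a_2=11, p_2 = 11*2 + 1 = 23, q_2 = 11*1 + 1 = 12.
  i=3: a_3=3, p_3 = 3*23 + 2 = 71, q_3 = 3*12 + 1 = 37.
q_3 = 37 > 23, so the last convergent with denominator <= 23 is p_2/q_2 = 23/12.
The closest fraction with denominator <= 23 is either p_2/q_2 or the intermediate fraction (k*p_2 + p_1)/(k*q_2 + q_1) with the largest k >= 1 whose denominator stays <= 23; these approach x as k grows, and every other convergent or intermediate fraction in range is farther away.
Largest k: floor((23 - q_1)/q_2) = floor((23 - 1)/12) = 1.
That gives (1*23 + 2)/(1*12 + 1) = 25/13.
Compare the errors: |x - 23/12| = |71*12 - 23*37|/(37*12) = 1/444, and |x - 25/13| = |71*13 - 25*37|/(37*13) = 2/481.
Cross-multiplying, 1*481 = 481 < 888 = 2*444, so 1/444 is smaller: the convergent 23/12 is closer to x than 25/13.

23/12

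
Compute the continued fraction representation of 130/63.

[2; 15, 1, 3]

Run the Euclidean algorithm on 130 and 63; the successive quotients are the partial quotients a_0, a_1, ... (each step inverts the fractional part left over by the previous one):
  130 = 2*63 + 4, so a_0 = 2.
  63 = 15*4 + 3, so a_1 = 15.
  4 = 1*3 + 1, so a_2 = 1.
  3 = 3*1 + 0, so a_3 = 3.
The remainder reaches 0 after 4 divisions, so the expansion has 4 partial quotients, read off in order.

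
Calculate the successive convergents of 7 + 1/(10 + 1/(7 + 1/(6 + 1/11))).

7/1, 71/10, 504/71, 3095/436, 34549/4867

Using the convergent recurrence p_i = a_i*p_{i-1} + p_{i-2}, q_i = a_i*q_{i-1} + q_{i-2} with p_{-2}=0, p_{-1}=1, q_{-2}=1, q_{-1}=0:
  i=0: a_0=7, p_0 = 7*1 + 0 = 7, q_0 = 7*0 + 1 = 1.
  i=1: a_1=10, p_1 = 10*7 + 1 = 71, q_1 = 10*1 + 0 = 10.
  i=2: a_2=7, p_2 = 7*71 + 7 = 504, q_2 = 7*10 + 1 = 71.
  i=3: a_3=6, p_3 = 6*504 + 71 = 3095, q_3 = 6*71 + 10 = 436.
  i=4: a_4=11, p_4 = 11*3095 + 504 = 34549, q_4 = 11*436 + 71 = 4867.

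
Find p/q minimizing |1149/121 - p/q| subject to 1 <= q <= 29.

Expand x = 1149/121 as a continued fraction with the Euclidean algorithm:
  1149 = 9*121 + 60, so a_0 = 9.
  121 = 2*60 + 1, so a_1 = 2.
  60 = 60*1 + 0, so a_2 = 60.
so x = [9; 2, 60].
Convergents (p_i = a_i*p_{i-1} + p_{i-2}, q_i = a_i*q_{i-1} + q_{i-2} with p_{-2}=0, p_{-1}=1, q_{-2}=1, q_{-1}=0), until the denominator exceeds 29:
  i=0: a_0=9, p_0 = 9*1 + 0 = 9, q_0 = 9*0 + 1 = 1.
  i=1: a_1=2, p_1 = 2*9 + 1 = 19, q_1 = 2*1 + 0 = 2.
  i=2: a_2=60, p_2 = 60*19 + 9 = 1149, q_2 = 60*2 + 1 = 121.
q_2 = 121 > 29, so the last convergent with denominator <= 29 is p_1/q_1 = 19/2.
The closest fraction with denominator <= 29 is either p_1/q_1 or the intermediate fraction (k*p_1 + p_0)/(k*q_1 + q_0) with the largest k >= 1 whose denominator stays <= 29; these approach x as k grows, and every other convergent or intermediate fraction in range is farther away.
Largest k: floor((29 - q_0)/q_1) = floor((29 - 1)/2) = 14.
That gives (14*19 + 9)/(14*2 + 1) = 275/29.
Compare the errors: |x - 19/2| = |1149*2 - 19*121|/(121*2) = 1/242, and |x - 275/29| = |1149*29 - 275*121|/(121*29) = 46/3509.
Cross-multiplying, 1*3509 = 3509 < 11132 = 46*242, so 1/242 is smaller: the convergent 19/2 is closer to x than 275/29.

19/2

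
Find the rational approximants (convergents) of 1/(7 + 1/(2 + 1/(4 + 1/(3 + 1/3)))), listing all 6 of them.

Using the convergent recurrence p_i = a_i*p_{i-1} + p_{i-2}, q_i = a_i*q_{i-1} + q_{i-2} with p_{-2}=0, p_{-1}=1, q_{-2}=1, q_{-1}=0:
  i=0: a_0=0, p_0 = 0*1 + 0 = 0, q_0 = 0*0 + 1 = 1.
  i=1: a_1=7, p_1 = 7*0 + 1 = 1, q_1 = 7*1 + 0 = 7.
  i=2: a_2=2, p_2 = 2*1 + 0 = 2, q_2 = 2*7 + 1 = 15.
  i=3: a_3=4, p_3 = 4*2 + 1 = 9, q_3 = 4*15 + 7 = 67.
  i=4: a_4=3, p_4 = 3*9 + 2 = 29, q_4 = 3*67 + 15 = 216.
  i=5: a_5=3, p_5 = 3*29 + 9 = 96, q_5 = 3*216 + 67 = 715.

0/1, 1/7, 2/15, 9/67, 29/216, 96/715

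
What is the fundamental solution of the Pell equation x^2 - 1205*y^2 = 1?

First expand sqrt(1205) as a continued fraction. With x_i = (sqrt(1205) + m_i)/d_i and (m_0, d_0) = (0, 1): a_0 = floor(sqrt(1205)) = 34, since 34^2 = 1156 <= 1205 < 1225 = 35^2.
Iterate m_{i+1} = d_i*a_i - m_i, d_{i+1} = (1205 - m_{i+1}^2)/d_i, a_{i+1} = floor((a_0 + m_{i+1})/d_{i+1}):
  m_1 = 1*34 - 0 = 34, d_1 = (1205 - 34^2)/1 = 49/1 = 49, a_1 = floor((34 + 34)/49) = 1.
  m_2 = 49*1 - 34 = 15, d_2 = (1205 - 15^2)/49 = 980/49 = 20, a_2 = floor((34 + 15)/20) = 2.
  m_3 = 20*2 - 15 = 25, d_3 = (1205 - 25^2)/20 = 580/20 = 29, a_3 = floor((34 + 25)/29) = 2.
  m_4 = 29*2 - 25 = 33, d_4 = (1205 - 33^2)/29 = 116/29 = 4, a_4 = floor((34 + 33)/4) = 16.
  m_5 = 4*16 - 33 = 31, d_5 = (1205 - 31^2)/4 = 244/4 = 61, a_5 = floor((34 + 31)/61) = 1.
  m_6 = 61*1 - 31 = 30, d_6 = (1205 - 30^2)/61 = 305/61 = 5, a_6 = floor((34 + 30)/5) = 12.
  m_7 = 5*12 - 30 = 30, d_7 = (1205 - 30^2)/5 = 305/5 = 61, a_7 = floor((34 + 30)/61) = 1.
  m_8 = 61*1 - 30 = 31, d_8 = (1205 - 31^2)/61 = 244/61 = 4, a_8 = floor((34 + 31)/4) = 16.
  m_9 = 4*16 - 31 = 33, d_9 = (1205 - 33^2)/4 = 116/4 = 29, a_9 = floor((34 + 33)/29) = 2.
  m_10 = 29*2 - 33 = 25, d_10 = (1205 - 25^2)/29 = 580/29 = 20, a_10 = floor((34 + 25)/20) = 2.
  m_11 = 20*2 - 25 = 15, d_11 = (1205 - 15^2)/20 = 980/20 = 49, a_11 = floor((34 + 15)/49) = 1.
  m_12 = 49*1 - 15 = 34, d_12 = (1205 - 34^2)/49 = 49/49 = 1, a_12 = floor((34 + 34)/1) = 68.
  m_13 = 1*68 - 34 = 34, d_13 = (1205 - 34^2)/1 = 49/1 = 49: (m_13, d_13) = (m_1, d_1) = (34, 49), so from here the quotients repeat a_1, ..., a_12; the period length is 12.
So sqrt(1205) = [34; (1, 2, 2, 16, 1, 12, 1, 16, 2, 2, 1, 68)] with period length k = 12.
k is even, so the fundamental solution of x^2 - 1205y^2 = 1 is (p_{k-1}, q_{k-1}) = (p_11, q_11); compute convergents through index 11.
Convergents (p_i = a_i*p_{i-1} + p_{i-2}, q_i = a_i*q_{i-1} + q_{i-2} with p_{-2}=0, p_{-1}=1, q_{-2}=1, q_{-1}=0):
  i=0: a_0=34, p_0 = 34*1 + 0 = 34, q_0 = 34*0 + 1 = 1.
  i=1: a_1=1, p_1 = 1*34 + 1 = 35, q_1 = 1*1 + 0 = 1.
  i=2: a_2=2, p_2 = 2*35 + 34 = 104, q_2 = 2*1 + 1 = 3.
  i=3: a_3=2, p_3 = 2*104 + 35 = 243, q_3 = 2*3 + 1 = 7.
  i=4: a_4=16, p_4 = 16*243 + 104 = 3992, q_4 = 16*7 + 3 = 115.
  i=5: a_5=1, p_5 = 1*3992 + 243 = 4235, q_5 = 1*115 + 7 = 122.
  i=6: a_6=12, p_6 = 12*4235 + 3992 = 54812, q_6 = 12*122 + 115 = 1579.
  i=7: a_7=1, p_7 = 1*54812 + 4235 = 59047, q_7 = 1*1579 + 122 = 1701.
  i=8: a_8=16, p_8 = 16*59047 + 54812 = 999564, q_8 = 16*1701 + 1579 = 28795.
  i=9: a_9=2, p_9 = 2*999564 + 59047 = 2058175, q_9 = 2*28795 + 1701 = 59291.
  i=10: a_10=2, p_10 = 2*2058175 + 999564 = 5115914, q_10 = 2*59291 + 28795 = 147377.
  i=11: a_11=1, p_11 = 1*5115914 + 2058175 = 7174089, q_11 = 1*147377 + 59291 = 206668.
Check: 7174089^2 - 1205*206668^2 = 51467552979921 - 51467552979920 = 1, so (x, y) = (7174089, 206668) solves the equation, and by the theorem it is the least positive solution.

(x, y) = (7174089, 206668)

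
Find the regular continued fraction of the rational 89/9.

[9; 1, 8]

Run the Euclidean algorithm on 89 and 9; the successive quotients are the partial quotients a_0, a_1, ... (each step inverts the fractional part left over by the previous one):
  89 = 9*9 + 8, so a_0 = 9.
  9 = 1*8 + 1, so a_1 = 1.
  8 = 8*1 + 0, so a_2 = 8.
The remainder reaches 0 after 3 divisions, so the expansion has 3 partial quotients, read off in order.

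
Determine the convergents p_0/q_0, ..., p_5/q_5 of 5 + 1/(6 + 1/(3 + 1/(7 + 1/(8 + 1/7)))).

5/1, 31/6, 98/19, 717/139, 5834/1131, 41555/8056

Using the convergent recurrence p_i = a_i*p_{i-1} + p_{i-2}, q_i = a_i*q_{i-1} + q_{i-2} with p_{-2}=0, p_{-1}=1, q_{-2}=1, q_{-1}=0:
  i=0: a_0=5, p_0 = 5*1 + 0 = 5, q_0 = 5*0 + 1 = 1.
  i=1: a_1=6, p_1 = 6*5 + 1 = 31, q_1 = 6*1 + 0 = 6.
  i=2: a_2=3, p_2 = 3*31 + 5 = 98, q_2 = 3*6 + 1 = 19.
  i=3: a_3=7, p_3 = 7*98 + 31 = 717, q_3 = 7*19 + 6 = 139.
  i=4: a_4=8, p_4 = 8*717 + 98 = 5834, q_4 = 8*139 + 19 = 1131.
  i=5: a_5=7, p_5 = 7*5834 + 717 = 41555, q_5 = 7*1131 + 139 = 8056.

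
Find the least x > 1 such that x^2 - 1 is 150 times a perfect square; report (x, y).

(x, y) = (49, 4)

First expand sqrt(150) as a continued fraction. With x_i = (sqrt(150) + m_i)/d_i and (m_0, d_0) = (0, 1): a_0 = floor(sqrt(150)) = 12, since 12^2 = 144 <= 150 < 169 = 13^2.
Iterate m_{i+1} = d_i*a_i - m_i, d_{i+1} = (150 - m_{i+1}^2)/d_i, a_{i+1} = floor((a_0 + m_{i+1})/d_{i+1}):
  m_1 = 1*12 - 0 = 12, d_1 = (150 - 12^2)/1 = 6/1 = 6, a_1 = floor((12 + 12)/6) = 4.
  m_2 = 6*4 - 12 = 12, d_2 = (150 - 12^2)/6 = 6/6 = 1, a_2 = floor((12 + 12)/1) = 24.
  m_3 = 1*24 - 12 = 12, d_3 = (150 - 12^2)/1 = 6/1 = 6: (m_3, d_3) = (m_1, d_1) = (12, 6), so from here the quotients repeat a_1, a_2; the period length is 2.
So sqrt(150) = [12; (4, 24)] with period length k = 2.
k is even, so the fundamental solution of x^2 - 150y^2 = 1 is (p_{k-1}, q_{k-1}) = (p_1, q_1); compute convergents through index 1.
Convergents (p_i = a_i*p_{i-1} + p_{i-2}, q_i = a_i*q_{i-1} + q_{i-2} with p_{-2}=0, p_{-1}=1, q_{-2}=1, q_{-1}=0):
  i=0: a_0=12, p_0 = 12*1 + 0 = 12, q_0 = 12*0 + 1 = 1.
  i=1: a_1=4, p_1 = 4*12 + 1 = 49, q_1 = 4*1 + 0 = 4.
Check: 49^2 - 150*4^2 = 2401 - 2400 = 1, so (x, y) = (49, 4) solves the equation, and by the theorem it is the least positive solution.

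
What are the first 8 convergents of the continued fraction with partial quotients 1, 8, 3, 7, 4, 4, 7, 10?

Using the convergent recurrence p_i = a_i*p_{i-1} + p_{i-2}, q_i = a_i*q_{i-1} + q_{i-2} with p_{-2}=0, p_{-1}=1, q_{-2}=1, q_{-1}=0:
  i=0: a_0=1, p_0 = 1*1 + 0 = 1, q_0 = 1*0 + 1 = 1.
  i=1: a_1=8, p_1 = 8*1 + 1 = 9, q_1 = 8*1 + 0 = 8.
  i=2: a_2=3, p_2 = 3*9 + 1 = 28, q_2 = 3*8 + 1 = 25.
  i=3: a_3=7, p_3 = 7*28 + 9 = 205, q_3 = 7*25 + 8 = 183.
  i=4: a_4=4, p_4 = 4*205 + 28 = 848, q_4 = 4*183 + 25 = 757.
  i=5: a_5=4, p_5 = 4*848 + 205 = 3597, q_5 = 4*757 + 183 = 3211.
  i=6: a_6=7, p_6 = 7*3597 + 848 = 26027, q_6 = 7*3211 + 757 = 23234.
  i=7: a_7=10, p_7 = 10*26027 + 3597 = 263867, q_7 = 10*23234 + 3211 = 235551.

1/1, 9/8, 28/25, 205/183, 848/757, 3597/3211, 26027/23234, 263867/235551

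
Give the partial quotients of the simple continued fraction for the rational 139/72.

Run the Euclidean algorithm on 139 and 72; the successive quotients are the partial quotients a_0, a_1, ... (each step inverts the fractional part left over by the previous one):
  139 = 1*72 + 67, so a_0 = 1.
  72 = 1*67 + 5, so a_1 = 1.
  67 = 13*5 + 2, so a_2 = 13.
  5 = 2*2 + 1, so a_3 = 2.
  2 = 2*1 + 0, so a_4 = 2.
The remainder reaches 0 after 5 divisions, so the expansion has 5 partial quotients, read off in order.

[1; 1, 13, 2, 2]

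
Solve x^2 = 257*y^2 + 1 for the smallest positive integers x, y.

First expand sqrt(257) as a continued fraction. With x_i = (sqrt(257) + m_i)/d_i and (m_0, d_0) = (0, 1): a_0 = floor(sqrt(257)) = 16, since 16^2 = 256 <= 257 < 289 = 17^2.
Iterate m_{i+1} = d_i*a_i - m_i, d_{i+1} = (257 - m_{i+1}^2)/d_i, a_{i+1} = floor((a_0 + m_{i+1})/d_{i+1}):
  m_1 = 1*16 - 0 = 16, d_1 = (257 - 16^2)/1 = 1/1 = 1, a_1 = floor((16 + 16)/1) = 32.
  m_2 = 1*32 - 16 = 16, d_2 = (257 - 16^2)/1 = 1/1 = 1: (m_2, d_2) = (m_1, d_1) = (16, 1), so from here the quotient a_1 repeats; the period length is 1.
So sqrt(257) = [16; (32)] with period length k = 1.
k is odd, so (p_{k-1}, q_{k-1}) only solves x^2 - 257y^2 = -1 and the fundamental solution of x^2 - 257y^2 = 1 is (p_{2k-1}, q_{2k-1}) = (p_1, q_1); compute convergents through index 1, running through the period twice.
Convergents (p_i = a_i*p_{i-1} + p_{i-2}, q_i = a_i*q_{i-1} + q_{i-2} with p_{-2}=0, p_{-1}=1, q_{-2}=1, q_{-1}=0):
  i=0: a_0=16, p_0 = 16*1 + 0 = 16, q_0 = 16*0 + 1 = 1.
  i=1: a_1=32, p_1 = 32*16 + 1 = 513, q_1 = 32*1 + 0 = 32.
Indeed p_0^2 - 257*q_0^2 = 256 - 257 = -1, not +1.
Check: 513^2 - 257*32^2 = 263169 - 263168 = 1, so (x, y) = (513, 32) solves the equation, and by the theorem it is the least positive solution.

(x, y) = (513, 32)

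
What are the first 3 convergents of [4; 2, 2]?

4/1, 9/2, 22/5

Using the convergent recurrence p_i = a_i*p_{i-1} + p_{i-2}, q_i = a_i*q_{i-1} + q_{i-2} with p_{-2}=0, p_{-1}=1, q_{-2}=1, q_{-1}=0:
  i=0: a_0=4, p_0 = 4*1 + 0 = 4, q_0 = 4*0 + 1 = 1.
  i=1: a_1=2, p_1 = 2*4 + 1 = 9, q_1 = 2*1 + 0 = 2.
  i=2: a_2=2, p_2 = 2*9 + 4 = 22, q_2 = 2*2 + 1 = 5.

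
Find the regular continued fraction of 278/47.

Run the Euclidean algorithm on 278 and 47; the successive quotients are the partial quotients a_0, a_1, ... (each step inverts the fractional part left over by the previous one):
  278 = 5*47 + 43, so a_0 = 5.
  47 = 1*43 + 4, so a_1 = 1.
  43 = 10*4 + 3, so a_2 = 10.
  4 = 1*3 + 1, so a_3 = 1.
  3 = 3*1 + 0, so a_4 = 3.
The remainder reaches 0 after 5 divisions, so the expansion has 5 partial quotients, read off in order.

[5; 1, 10, 1, 3]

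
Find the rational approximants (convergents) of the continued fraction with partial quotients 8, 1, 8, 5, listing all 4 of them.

Using the convergent recurrence p_i = a_i*p_{i-1} + p_{i-2}, q_i = a_i*q_{i-1} + q_{i-2} with p_{-2}=0, p_{-1}=1, q_{-2}=1, q_{-1}=0:
  i=0: a_0=8, p_0 = 8*1 + 0 = 8, q_0 = 8*0 + 1 = 1.
  i=1: a_1=1, p_1 = 1*8 + 1 = 9, q_1 = 1*1 + 0 = 1.
  i=2: a_2=8, p_2 = 8*9 + 8 = 80, q_2 = 8*1 + 1 = 9.
  i=3: a_3=5, p_3 = 5*80 + 9 = 409, q_3 = 5*9 + 1 = 46.

8/1, 9/1, 80/9, 409/46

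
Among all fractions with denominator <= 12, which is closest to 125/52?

Expand x = 125/52 as a continued fraction with the Euclidean algorithm:
  125 = 2*52 + 21, so a_0 = 2.
  52 = 2*21 + 10, so a_1 = 2.
  21 = 2*10 + 1, so a_2 = 2.
  10 = 10*1 + 0, so a_3 = 10.
so x = [2; 2, 2, 10].
Convergents (p_i = a_i*p_{i-1} + p_{i-2}, q_i = a_i*q_{i-1} + q_{i-2} with p_{-2}=0, p_{-1}=1, q_{-2}=1, q_{-1}=0), until the denominator exceeds 12:
  i=0: a_0=2, p_0 = 2*1 + 0 = 2, q_0 = 2*0 + 1 = 1.
  i=1: a_1=2, p_1 = 2*2 + 1 = 5, q_1 = 2*1 + 0 = 2.
  i=2: a_2=2, p_2 = 2*5 + 2 = 12, q_2 = 2*2 + 1 = 5.
  i=3: a_3=10, p_3 = 10*12 + 5 = 125, q_3 = 10*5 + 2 = 52.
q_3 = 52 > 12, so the last convergent with denominator <= 12 is p_2/q_2 = 12/5.
The closest fraction with denominator <= 12 is either p_2/q_2 or the intermediate fraction (k*p_2 + p_1)/(k*q_2 + q_1) with the largest k >= 1 whose denominator stays <= 12; these approach x as k grows, and every other convergent or intermediate fraction in range is farther away.
Largest k: floor((12 - q_1)/q_2) = floor((12 - 2)/5) = 2.
That gives (2*12 + 5)/(2*5 + 2) = 29/12.
Compare the errors: |x - 12/5| = |125*5 - 12*52|/(52*5) = 1/260, and |x - 29/12| = |125*12 - 29*52|/(52*12) = 8/624.
Cross-multiplying, 1*624 = 624 < 2080 = 8*260, so 1/260 is smaller: the convergent 12/5 is closer to x than 29/12.

12/5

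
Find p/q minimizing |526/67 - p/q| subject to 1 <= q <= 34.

157/20

Expand x = 526/67 as a continued fraction with the Euclidean algorithm:
  526 = 7*67 + 57, so a_0 = 7.
  67 = 1*57 + 10, so a_1 = 1.
  57 = 5*10 + 7, so a_2 = 5.
  10 = 1*7 + 3, so a_3 = 1.
  7 = 2*3 + 1, so a_4 = 2.
  3 = 3*1 + 0, so a_5 = 3.
so x = [7; 1, 5, 1, 2, 3].
Convergents (p_i = a_i*p_{i-1} + p_{i-2}, q_i = a_i*q_{i-1} + q_{i-2} with p_{-2}=0, p_{-1}=1, q_{-2}=1, q_{-1}=0), until the denominator exceeds 34:
  i=0: a_0=7, p_0 = 7*1 + 0 = 7, q_0 = 7*0 + 1 = 1.
  i=1: a_1=1, p_1 = 1*7 + 1 = 8, q_1 = 1*1 + 0 = 1.
  i=2: a_2=5, p_2 = 5*8 + 7 = 47, q_2 = 5*1 + 1 = 6.
  i=3: a_3=1, p_3 = 1*47 + 8 = 55, q_3 = 1*6 + 1 = 7.
  i=4: a_4=2, p_4 = 2*55 + 47 = 157, q_4 = 2*7 + 6 = 20.
  i=5: a_5=3, p_5 = 3*157 + 55 = 526, q_5 = 3*20 + 7 = 67.
q_5 = 67 > 34, so the last convergent with denominator <= 34 is p_4/q_4 = 157/20.
The closest fraction with denominator <= 34 is either p_4/q_4 or the intermediate fraction (k*p_4 + p_3)/(k*q_4 + q_3) with the largest k >= 1 whose denominator stays <= 34; these approach x as k grows, and every other convergent or intermediate fraction in range is farther away.
Largest k: floor((34 - q_3)/q_4) = floor((34 - 7)/20) = 1.
That gives (1*157 + 55)/(1*20 + 7) = 212/27.
Compare the errors: |x - 157/20| = |526*20 - 157*67|/(67*20) = 1/1340, and |x - 212/27| = |526*27 - 212*67|/(67*27) = 2/1809.
Cross-multiplying, 1*1809 = 1809 < 2680 = 2*1340, so 1/1340 is smaller: the convergent 157/20 is closer to x than 212/27.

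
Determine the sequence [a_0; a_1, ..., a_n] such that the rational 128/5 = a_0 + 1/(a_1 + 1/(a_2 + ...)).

[25; 1, 1, 2]

Run the Euclidean algorithm on 128 and 5; the successive quotients are the partial quotients a_0, a_1, ... (each step inverts the fractional part left over by the previous one):
  128 = 25*5 + 3, so a_0 = 25.
  5 = 1*3 + 2, so a_1 = 1.
  3 = 1*2 + 1, so a_2 = 1.
  2 = 2*1 + 0, so a_3 = 2.
The remainder reaches 0 after 4 divisions, so the expansion has 4 partial quotients, read off in order.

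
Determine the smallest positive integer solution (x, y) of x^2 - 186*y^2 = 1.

First expand sqrt(186) as a continued fraction. With x_i = (sqrt(186) + m_i)/d_i and (m_0, d_0) = (0, 1): a_0 = floor(sqrt(186)) = 13, since 13^2 = 169 <= 186 < 196 = 14^2.
Iterate m_{i+1} = d_i*a_i - m_i, d_{i+1} = (186 - m_{i+1}^2)/d_i, a_{i+1} = floor((a_0 + m_{i+1})/d_{i+1}):
  m_1 = 1*13 - 0 = 13, d_1 = (186 - 13^2)/1 = 17/1 = 17, a_1 = floor((13 + 13)/17) = 1.
  m_2 = 17*1 - 13 = 4, d_2 = (186 - 4^2)/17 = 170/17 = 10, a_2 = floor((13 + 4)/10) = 1.
  m_3 = 10*1 - 4 = 6, d_3 = (186 - 6^2)/10 = 150/10 = 15, a_3 = floor((13 + 6)/15) = 1.
  m_4 = 15*1 - 6 = 9, d_4 = (186 - 9^2)/15 = 105/15 = 7, a_4 = floor((13 + 9)/7) = 3.
  m_5 = 7*3 - 9 = 12, d_5 = (186 - 12^2)/7 = 42/7 = 6, a_5 = floor((13 + 12)/6) = 4.
  m_6 = 6*4 - 12 = 12, d_6 = (186 - 12^2)/6 = 42/6 = 7, a_6 = floor((13 + 12)/7) = 3.
  m_7 = 7*3 - 12 = 9, d_7 = (186 - 9^2)/7 = 105/7 = 15, a_7 = floor((13 + 9)/15) = 1.
  m_8 = 15*1 - 9 = 6, d_8 = (186 - 6^2)/15 = 150/15 = 10, a_8 = floor((13 + 6)/10) = 1.
  m_9 = 10*1 - 6 = 4, d_9 = (186 - 4^2)/10 = 170/10 = 17, a_9 = floor((13 + 4)/17) = 1.
  m_10 = 17*1 - 4 = 13, d_10 = (186 - 13^2)/17 = 17/17 = 1, a_10 = floor((13 + 13)/1) = 26.
  m_11 = 1*26 - 13 = 13, d_11 = (186 - 13^2)/1 = 17/1 = 17: (m_11, d_11) = (m_1, d_1) = (13, 17), so from here the quotients repeat a_1, ..., a_10; the period length is 10.
So sqrt(186) = [13; (1, 1, 1, 3, 4, 3, 1, 1, 1, 26)] with period length k = 10.
k is even, so the fundamental solution of x^2 - 186y^2 = 1 is (p_{k-1}, q_{k-1}) = (p_9, q_9); compute convergents through index 9.
Convergents (p_i = a_i*p_{i-1} + p_{i-2}, q_i = a_i*q_{i-1} + q_{i-2} with p_{-2}=0, p_{-1}=1, q_{-2}=1, q_{-1}=0):
  i=0: a_0=13, p_0 = 13*1 + 0 = 13, q_0 = 13*0 + 1 = 1.
  i=1: a_1=1, p_1 = 1*13 + 1 = 14, q_1 = 1*1 + 0 = 1.
  i=2: a_2=1, p_2 = 1*14 + 13 = 27, q_2 = 1*1 + 1 = 2.
  i=3: a_3=1, p_3 = 1*27 + 14 = 41, q_3 = 1*2 + 1 = 3.
  i=4: a_4=3, p_4 = 3*41 + 27 = 150, q_4 = 3*3 + 2 = 11.
  i=5: a_5=4, p_5 = 4*150 + 41 = 641, q_5 = 4*11 + 3 = 47.
  i=6: a_6=3, p_6 = 3*641 + 150 = 2073, q_6 = 3*47 + 11 = 152.
  i=7: a_7=1, p_7 = 1*2073 + 641 = 2714, q_7 = 1*152 + 47 = 199.
  i=8: a_8=1, p_8 = 1*2714 + 2073 = 4787, q_8 = 1*199 + 152 = 351.
  i=9: a_9=1, p_9 = 1*4787 + 2714 = 7501, q_9 = 1*351 + 199 = 550.
Check: 7501^2 - 186*550^2 = 56265001 - 56265000 = 1, so (x, y) = (7501, 550) solves the equation, and by the theorem it is the least positive solution.

(x, y) = (7501, 550)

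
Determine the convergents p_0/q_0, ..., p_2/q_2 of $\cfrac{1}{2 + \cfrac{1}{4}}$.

Using the convergent recurrence p_i = a_i*p_{i-1} + p_{i-2}, q_i = a_i*q_{i-1} + q_{i-2} with p_{-2}=0, p_{-1}=1, q_{-2}=1, q_{-1}=0:
  i=0: a_0=0, p_0 = 0*1 + 0 = 0, q_0 = 0*0 + 1 = 1.
  i=1: a_1=2, p_1 = 2*0 + 1 = 1, q_1 = 2*1 + 0 = 2.
  i=2: a_2=4, p_2 = 4*1 + 0 = 4, q_2 = 4*2 + 1 = 9.

0/1, 1/2, 4/9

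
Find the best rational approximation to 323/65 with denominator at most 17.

84/17

Expand x = 323/65 as a continued fraction with the Euclidean algorithm:
  323 = 4*65 + 63, so a_0 = 4.
  65 = 1*63 + 2, so a_1 = 1.
  63 = 31*2 + 1, so a_2 = 31.
  2 = 2*1 + 0, so a_3 = 2.
so x = [4; 1, 31, 2].
Convergents (p_i = a_i*p_{i-1} + p_{i-2}, q_i = a_i*q_{i-1} + q_{i-2} with p_{-2}=0, p_{-1}=1, q_{-2}=1, q_{-1}=0), until the denominator exceeds 17:
  i=0: a_0=4, p_0 = 4*1 + 0 = 4, q_0 = 4*0 + 1 = 1.
  i=1: a_1=1, p_1 = 1*4 + 1 = 5, q_1 = 1*1 + 0 = 1.
  i=2: a_2=31, p_2 = 31*5 + 4 = 159, q_2 = 31*1 + 1 = 32.
q_2 = 32 > 17, so the last convergent with denominator <= 17 is p_1/q_1 = 5/1.
The closest fraction with denominator <= 17 is either p_1/q_1 or the intermediate fraction (k*p_1 + p_0)/(k*q_1 + q_0) with the largest k >= 1 whose denominator stays <= 17; these approach x as k grows, and every other convergent or intermediate fraction in range is farther away.
Largest k: floor((17 - q_0)/q_1) = floor((17 - 1)/1) = 16.
That gives (16*5 + 4)/(16*1 + 1) = 84/17.
Compare the errors: |x - 5/1| = |323*1 - 5*65|/(65*1) = 2/65, and |x - 84/17| = |323*17 - 84*65|/(65*17) = 31/1105.
Cross-multiplying, 31*65 = 2015 < 2210 = 2*1105, so 31/1105 is smaller: the intermediate fraction 84/17 is closer to x than 5/1.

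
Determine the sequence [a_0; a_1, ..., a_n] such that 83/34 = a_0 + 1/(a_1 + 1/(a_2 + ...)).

[2; 2, 3, 1, 3]

Run the Euclidean algorithm on 83 and 34; the successive quotients are the partial quotients a_0, a_1, ... (each step inverts the fractional part left over by the previous one):
  83 = 2*34 + 15, so a_0 = 2.
  34 = 2*15 + 4, so a_1 = 2.
  15 = 3*4 + 3, so a_2 = 3.
  4 = 1*3 + 1, so a_3 = 1.
  3 = 3*1 + 0, so a_4 = 3.
The remainder reaches 0 after 5 divisions, so the expansion has 5 partial quotients, read off in order.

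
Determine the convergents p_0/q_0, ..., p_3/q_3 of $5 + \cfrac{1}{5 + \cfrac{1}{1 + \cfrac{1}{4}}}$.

Using the convergent recurrence p_i = a_i*p_{i-1} + p_{i-2}, q_i = a_i*q_{i-1} + q_{i-2} with p_{-2}=0, p_{-1}=1, q_{-2}=1, q_{-1}=0:
  i=0: a_0=5, p_0 = 5*1 + 0 = 5, q_0 = 5*0 + 1 = 1.
  i=1: a_1=5, p_1 = 5*5 + 1 = 26, q_1 = 5*1 + 0 = 5.
  i=2: a_2=1, p_2 = 1*26 + 5 = 31, q_2 = 1*5 + 1 = 6.
  i=3: a_3=4, p_3 = 4*31 + 26 = 150, q_3 = 4*6 + 5 = 29.

5/1, 26/5, 31/6, 150/29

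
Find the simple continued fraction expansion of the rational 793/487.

Run the Euclidean algorithm on 793 and 487; the successive quotients are the partial quotients a_0, a_1, ... (each step inverts the fractional part left over by the previous one):
  793 = 1*487 + 306, so a_0 = 1.
  487 = 1*306 + 181, so a_1 = 1.
  306 = 1*181 + 125, so a_2 = 1.
  181 = 1*125 + 56, so a_3 = 1.
  125 = 2*56 + 13, so a_4 = 2.
  56 = 4*13 + 4, so a_5 = 4.
  13 = 3*4 + 1, so a_6 = 3.
  4 = 4*1 + 0, so a_7 = 4.
The remainder reaches 0 after 8 divisions, so the expansion has 8 partial quotients, read off in order.

[1; 1, 1, 1, 2, 4, 3, 4]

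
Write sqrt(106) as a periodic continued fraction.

[10; (3, 2, 1, 1, 1, 1, 2, 3, 20)]

Write x_i = (sqrt(106) + m_i)/d_i with (m_0, d_0) = (0, 1). a_0 = floor(sqrt(106)) = 10, since 10^2 = 100 <= 106 < 121 = 11^2.
Iterate m_{i+1} = d_i*a_i - m_i, d_{i+1} = (106 - m_{i+1}^2)/d_i, a_{i+1} = floor((a_0 + m_{i+1})/d_{i+1}):
  m_1 = 1*10 - 0 = 10, d_1 = (106 - 10^2)/1 = 6/1 = 6, a_1 = floor((10 + 10)/6) = 3.
  m_2 = 6*3 - 10 = 8, d_2 = (106 - 8^2)/6 = 42/6 = 7, a_2 = floor((10 + 8)/7) = 2.
  m_3 = 7*2 - 8 = 6, d_3 = (106 - 6^2)/7 = 70/7 = 10, a_3 = floor((10 + 6)/10) = 1.
  m_4 = 10*1 - 6 = 4, d_4 = (106 - 4^2)/10 = 90/10 = 9, a_4 = floor((10 + 4)/9) = 1.
  m_5 = 9*1 - 4 = 5, d_5 = (106 - 5^2)/9 = 81/9 = 9, a_5 = floor((10 + 5)/9) = 1.
  m_6 = 9*1 - 5 = 4, d_6 = (106 - 4^2)/9 = 90/9 = 10, a_6 = floor((10 + 4)/10) = 1.
  m_7 = 10*1 - 4 = 6, d_7 = (106 - 6^2)/10 = 70/10 = 7, a_7 = floor((10 + 6)/7) = 2.
  m_8 = 7*2 - 6 = 8, d_8 = (106 - 8^2)/7 = 42/7 = 6, a_8 = floor((10 + 8)/6) = 3.
  m_9 = 6*3 - 8 = 10, d_9 = (106 - 10^2)/6 = 6/6 = 1, a_9 = floor((10 + 10)/1) = 20.
  m_10 = 1*20 - 10 = 10, d_10 = (106 - 10^2)/1 = 6/1 = 6: (m_10, d_10) = (m_1, d_1) = (10, 6), so from here the quotients repeat a_1, ..., a_9; the period length is 9.
Hence the expansion of sqrt(106) is a_0 = 10 followed by the repeating block 3, 2, 1, 1, 1, 1, 2, 3, 20 (period 9).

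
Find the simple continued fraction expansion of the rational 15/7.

Run the Euclidean algorithm on 15 and 7; the successive quotients are the partial quotients a_0, a_1, ... (each step inverts the fractional part left over by the previous one):
  15 = 2*7 + 1, so a_0 = 2.
  7 = 7*1 + 0, so a_1 = 7.
The remainder reaches 0 after 2 divisions, so the expansion has 2 partial quotients, read off in order.

[2; 7]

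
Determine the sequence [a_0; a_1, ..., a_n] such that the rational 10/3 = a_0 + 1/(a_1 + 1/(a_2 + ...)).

Run the Euclidean algorithm on 10 and 3; the successive quotients are the partial quotients a_0, a_1, ... (each step inverts the fractional part left over by the previous one):
  10 = 3*3 + 1, so a_0 = 3.
  3 = 3*1 + 0, so a_1 = 3.
The remainder reaches 0 after 2 divisions, so the expansion has 2 partial quotients, read off in order.

[3; 3]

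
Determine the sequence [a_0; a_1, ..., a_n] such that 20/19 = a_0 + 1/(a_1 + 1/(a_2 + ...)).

Run the Euclidean algorithm on 20 and 19; the successive quotients are the partial quotients a_0, a_1, ... (each step inverts the fractional part left over by the previous one):
  20 = 1*19 + 1, so a_0 = 1.
  19 = 19*1 + 0, so a_1 = 19.
The remainder reaches 0 after 2 divisions, so the expansion has 2 partial quotients, read off in order.

[1; 19]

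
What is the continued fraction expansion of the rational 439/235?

Run the Euclidean algorithm on 439 and 235; the successive quotients are the partial quotients a_0, a_1, ... (each step inverts the fractional part left over by the previous one):
  439 = 1*235 + 204, so a_0 = 1.
  235 = 1*204 + 31, so a_1 = 1.
  204 = 6*31 + 18, so a_2 = 6.
  31 = 1*18 + 13, so a_3 = 1.
  18 = 1*13 + 5, so a_4 = 1.
  13 = 2*5 + 3, so a_5 = 2.
  5 = 1*3 + 2, so a_6 = 1.
  3 = 1*2 + 1, so a_7 = 1.
  2 = 2*1 + 0, so a_8 = 2.
The remainder reaches 0 after 9 divisions, so the expansion has 9 partial quotients, read off in order.

[1; 1, 6, 1, 1, 2, 1, 1, 2]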